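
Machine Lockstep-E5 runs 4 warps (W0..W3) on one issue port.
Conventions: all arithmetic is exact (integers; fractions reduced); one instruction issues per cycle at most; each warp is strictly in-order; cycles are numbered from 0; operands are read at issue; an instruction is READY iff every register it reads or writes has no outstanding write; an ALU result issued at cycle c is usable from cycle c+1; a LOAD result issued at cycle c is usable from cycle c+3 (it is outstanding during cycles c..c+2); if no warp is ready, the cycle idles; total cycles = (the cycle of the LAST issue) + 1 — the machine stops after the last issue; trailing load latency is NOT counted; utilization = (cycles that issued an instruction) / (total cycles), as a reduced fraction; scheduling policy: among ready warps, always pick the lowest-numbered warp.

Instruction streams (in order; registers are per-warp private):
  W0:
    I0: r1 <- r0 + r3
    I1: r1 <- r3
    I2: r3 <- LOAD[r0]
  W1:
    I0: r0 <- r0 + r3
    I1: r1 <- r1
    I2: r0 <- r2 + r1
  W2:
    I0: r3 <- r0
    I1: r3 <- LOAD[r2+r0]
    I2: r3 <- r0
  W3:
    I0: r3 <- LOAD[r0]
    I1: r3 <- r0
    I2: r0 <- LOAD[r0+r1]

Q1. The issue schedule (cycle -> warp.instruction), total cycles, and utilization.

cycle 0: W0.I0
cycle 1: W0.I1
cycle 2: W0.I2
cycle 3: W1.I0
cycle 4: W1.I1
cycle 5: W1.I2
cycle 6: W2.I0
cycle 7: W2.I1
cycle 8: W3.I0
cycle 9: idle
cycle 10: W2.I2
cycle 11: W3.I1
cycle 12: W3.I2

Answer: 13 cycles, utilization 12/13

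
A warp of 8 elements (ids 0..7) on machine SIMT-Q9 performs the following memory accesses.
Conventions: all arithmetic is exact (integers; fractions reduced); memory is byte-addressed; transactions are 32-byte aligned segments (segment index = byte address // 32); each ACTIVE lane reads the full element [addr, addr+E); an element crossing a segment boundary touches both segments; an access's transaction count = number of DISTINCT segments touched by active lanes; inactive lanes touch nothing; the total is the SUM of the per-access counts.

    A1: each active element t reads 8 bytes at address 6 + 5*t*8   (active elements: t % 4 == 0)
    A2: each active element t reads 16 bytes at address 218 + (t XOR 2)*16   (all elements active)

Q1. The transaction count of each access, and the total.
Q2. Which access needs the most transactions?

A1: 2 transactions
A2: 5 transactions

Answer: 2,5; total 7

Answer: A2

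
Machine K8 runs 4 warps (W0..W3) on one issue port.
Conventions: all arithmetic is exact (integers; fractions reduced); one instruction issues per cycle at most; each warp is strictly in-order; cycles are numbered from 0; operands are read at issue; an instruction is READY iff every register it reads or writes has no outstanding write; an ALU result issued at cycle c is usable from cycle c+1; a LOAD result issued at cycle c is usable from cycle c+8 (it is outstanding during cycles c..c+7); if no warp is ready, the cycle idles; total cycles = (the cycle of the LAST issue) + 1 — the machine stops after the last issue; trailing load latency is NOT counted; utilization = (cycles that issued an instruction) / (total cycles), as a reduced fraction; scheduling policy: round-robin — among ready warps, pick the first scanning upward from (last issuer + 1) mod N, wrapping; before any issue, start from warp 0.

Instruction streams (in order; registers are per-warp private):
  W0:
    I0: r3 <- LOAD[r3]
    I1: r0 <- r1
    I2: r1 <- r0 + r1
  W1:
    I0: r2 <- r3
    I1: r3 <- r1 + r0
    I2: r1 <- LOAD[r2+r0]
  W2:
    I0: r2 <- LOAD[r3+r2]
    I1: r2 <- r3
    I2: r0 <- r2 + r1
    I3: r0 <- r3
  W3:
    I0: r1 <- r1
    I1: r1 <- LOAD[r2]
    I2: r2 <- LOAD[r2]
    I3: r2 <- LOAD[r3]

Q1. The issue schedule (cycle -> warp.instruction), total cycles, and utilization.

cycle 0: W0.I0
cycle 1: W1.I0
cycle 2: W2.I0
cycle 3: W3.I0
cycle 4: W0.I1
cycle 5: W1.I1
cycle 6: W3.I1
cycle 7: W0.I2
cycle 8: W1.I2
cycle 9: W3.I2
cycle 10: W2.I1
cycle 11: W2.I2
cycle 12: W2.I3
cycle 13: idle
cycle 14: idle
cycle 15: idle
cycle 16: idle
cycle 17: W3.I3

Answer: 18 cycles, utilization 7/9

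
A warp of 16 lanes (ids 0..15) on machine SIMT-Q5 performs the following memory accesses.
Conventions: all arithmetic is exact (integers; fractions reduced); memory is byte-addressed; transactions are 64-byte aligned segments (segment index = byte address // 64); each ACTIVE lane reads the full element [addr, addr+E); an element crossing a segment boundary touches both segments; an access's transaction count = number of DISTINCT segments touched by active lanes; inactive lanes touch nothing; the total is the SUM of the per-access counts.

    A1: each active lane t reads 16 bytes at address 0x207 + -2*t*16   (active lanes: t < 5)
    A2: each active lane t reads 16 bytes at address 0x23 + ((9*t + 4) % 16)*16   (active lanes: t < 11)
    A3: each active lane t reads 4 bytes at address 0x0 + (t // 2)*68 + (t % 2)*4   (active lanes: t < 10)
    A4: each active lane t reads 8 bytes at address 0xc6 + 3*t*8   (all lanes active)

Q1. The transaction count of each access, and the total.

A1: 3 transactions
A2: 5 transactions
A3: 5 transactions
A4: 6 transactions

Answer: 3,5,5,6; total 19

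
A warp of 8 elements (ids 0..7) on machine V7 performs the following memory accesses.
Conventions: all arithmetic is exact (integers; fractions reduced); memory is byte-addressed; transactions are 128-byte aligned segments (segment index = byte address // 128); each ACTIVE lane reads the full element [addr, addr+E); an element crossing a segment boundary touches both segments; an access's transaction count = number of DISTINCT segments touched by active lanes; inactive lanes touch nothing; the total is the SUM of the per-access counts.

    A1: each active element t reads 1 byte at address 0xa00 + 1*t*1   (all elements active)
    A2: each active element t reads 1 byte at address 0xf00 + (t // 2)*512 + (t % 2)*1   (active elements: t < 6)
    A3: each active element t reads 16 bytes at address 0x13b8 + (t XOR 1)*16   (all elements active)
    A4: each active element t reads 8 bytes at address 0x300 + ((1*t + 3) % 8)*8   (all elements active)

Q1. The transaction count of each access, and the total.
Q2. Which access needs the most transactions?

A1: 1 transaction
A2: 3 transactions
A3: 2 transactions
A4: 1 transaction

Answer: 1,3,2,1; total 7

Answer: A2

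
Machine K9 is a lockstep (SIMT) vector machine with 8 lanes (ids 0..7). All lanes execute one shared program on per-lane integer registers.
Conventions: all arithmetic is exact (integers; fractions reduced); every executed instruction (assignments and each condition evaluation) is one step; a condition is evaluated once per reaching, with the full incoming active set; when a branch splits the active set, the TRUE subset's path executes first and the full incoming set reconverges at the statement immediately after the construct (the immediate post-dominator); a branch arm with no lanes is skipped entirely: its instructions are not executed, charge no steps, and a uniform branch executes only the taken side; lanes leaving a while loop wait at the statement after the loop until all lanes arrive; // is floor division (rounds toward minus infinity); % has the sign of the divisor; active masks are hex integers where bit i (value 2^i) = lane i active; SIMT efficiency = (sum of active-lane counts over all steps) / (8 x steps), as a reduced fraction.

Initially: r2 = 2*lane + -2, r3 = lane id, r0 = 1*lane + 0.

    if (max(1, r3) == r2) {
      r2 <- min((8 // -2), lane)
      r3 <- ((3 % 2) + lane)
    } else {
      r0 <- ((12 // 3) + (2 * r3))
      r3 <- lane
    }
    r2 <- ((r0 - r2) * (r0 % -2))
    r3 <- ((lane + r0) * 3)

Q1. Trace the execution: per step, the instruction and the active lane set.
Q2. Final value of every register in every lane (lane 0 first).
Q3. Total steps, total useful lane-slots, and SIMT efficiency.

step 0: eval (max(1, r3) == r2)      0xff
step 1: r2 <- min((8 // -2), lane)   0x04
step 2: r3 <- ((3 % 2) + lane)       0x04
step 3: r0 <- ((12 // 3) + (2 * r3)) 0xfb
step 4: r3 <- lane                   0xfb
step 5: r2 <- ((r0 - r2) * (r0 % -2)) 0xff
step 6: r3 <- ((lane + r0) * 3)      0xff

Answer: 7 steps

r2: 0,0,0,0,0,0,0,0
r3: 12,21,12,39,48,57,66,75
r0: 4,6,2,10,12,14,16,18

steps = 7; useful = 40; efficiency = 40/56 = 5/7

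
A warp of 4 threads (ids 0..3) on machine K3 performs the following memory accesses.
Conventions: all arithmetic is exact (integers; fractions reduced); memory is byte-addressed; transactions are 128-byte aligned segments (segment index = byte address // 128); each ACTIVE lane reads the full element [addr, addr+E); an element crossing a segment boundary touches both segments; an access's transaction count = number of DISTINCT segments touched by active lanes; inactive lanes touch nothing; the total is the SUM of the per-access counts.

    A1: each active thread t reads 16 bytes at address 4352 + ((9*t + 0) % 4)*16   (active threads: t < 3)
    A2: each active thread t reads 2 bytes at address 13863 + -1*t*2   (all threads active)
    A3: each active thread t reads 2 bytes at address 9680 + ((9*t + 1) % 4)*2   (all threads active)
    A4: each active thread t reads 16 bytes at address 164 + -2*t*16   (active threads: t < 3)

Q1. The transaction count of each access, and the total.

A1: 1 transaction
A2: 1 transaction
A3: 1 transaction
A4: 2 transactions

Answer: 1,1,1,2; total 5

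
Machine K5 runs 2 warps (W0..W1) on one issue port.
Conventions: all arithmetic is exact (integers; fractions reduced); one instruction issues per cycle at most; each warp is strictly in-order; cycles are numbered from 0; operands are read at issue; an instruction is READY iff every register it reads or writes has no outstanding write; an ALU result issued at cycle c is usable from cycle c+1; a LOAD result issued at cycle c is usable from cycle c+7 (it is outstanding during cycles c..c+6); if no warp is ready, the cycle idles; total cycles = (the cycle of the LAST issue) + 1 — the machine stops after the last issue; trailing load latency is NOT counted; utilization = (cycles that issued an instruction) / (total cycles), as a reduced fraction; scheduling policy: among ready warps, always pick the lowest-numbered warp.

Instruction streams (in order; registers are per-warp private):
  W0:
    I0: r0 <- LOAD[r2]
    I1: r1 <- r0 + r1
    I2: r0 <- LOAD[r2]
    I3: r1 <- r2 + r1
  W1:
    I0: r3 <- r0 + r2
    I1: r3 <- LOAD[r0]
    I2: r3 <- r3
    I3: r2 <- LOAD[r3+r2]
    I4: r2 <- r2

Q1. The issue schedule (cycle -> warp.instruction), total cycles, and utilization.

cycle 0: W0.I0
cycle 1: W1.I0
cycle 2: W1.I1
cycle 3: idle
cycle 4: idle
cycle 5: idle
cycle 6: idle
cycle 7: W0.I1
cycle 8: W0.I2
cycle 9: W0.I3
cycle 10: W1.I2
cycle 11: W1.I3
cycle 12: idle
cycle 13: idle
cycle 14: idle
cycle 15: idle
cycle 16: idle
cycle 17: idle
cycle 18: W1.I4

Answer: 19 cycles, utilization 9/19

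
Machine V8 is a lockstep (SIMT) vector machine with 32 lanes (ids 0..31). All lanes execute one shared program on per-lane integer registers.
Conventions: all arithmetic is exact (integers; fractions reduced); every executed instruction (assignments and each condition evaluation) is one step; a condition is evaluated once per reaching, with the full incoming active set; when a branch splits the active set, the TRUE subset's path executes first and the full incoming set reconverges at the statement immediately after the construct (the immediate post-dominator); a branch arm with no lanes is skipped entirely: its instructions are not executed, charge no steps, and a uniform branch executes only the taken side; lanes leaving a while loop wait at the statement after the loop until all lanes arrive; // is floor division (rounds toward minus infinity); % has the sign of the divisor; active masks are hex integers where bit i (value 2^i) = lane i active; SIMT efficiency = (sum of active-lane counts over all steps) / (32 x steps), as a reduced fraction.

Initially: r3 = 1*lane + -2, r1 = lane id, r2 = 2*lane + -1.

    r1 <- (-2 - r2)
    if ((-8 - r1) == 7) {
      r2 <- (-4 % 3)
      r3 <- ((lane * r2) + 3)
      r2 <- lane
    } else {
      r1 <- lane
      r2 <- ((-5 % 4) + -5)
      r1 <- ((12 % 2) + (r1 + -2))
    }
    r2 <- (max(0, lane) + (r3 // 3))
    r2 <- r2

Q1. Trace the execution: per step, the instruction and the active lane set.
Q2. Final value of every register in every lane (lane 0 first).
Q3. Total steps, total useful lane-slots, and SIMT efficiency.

step 0: r1 <- (-2 - r2)              0xffffffff
step 1: eval ((-8 - r1) == 7)        0xffffffff
step 2: r2 <- (-4 % 3)               0x00000080
step 3: r3 <- ((lane * r2) + 3)      0x00000080
step 4: r2 <- lane                   0x00000080
step 5: r1 <- lane                   0xffffff7f
step 6: r2 <- ((-5 % 4) + -5)        0xffffff7f
step 7: r1 <- ((12 % 2) + (r1 + -2)) 0xffffff7f
step 8: r2 <- (max(0, lane) + (r3 // 3)) 0xffffffff
step 9: r2 <- r2                     0xffffffff

Answer: 10 steps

r3: -2,-1,0,1,2,3,4,17,6,7,8,9,10,11,12,13,14,15,16,17,18,19,20,21,22,23,24,25,26,27,28,29
r1: -2,-1,0,1,2,3,4,-15,6,7,8,9,10,11,12,13,14,15,16,17,18,19,20,21,22,23,24,25,26,27,28,29
r2: -1,0,2,3,4,6,7,12,10,11,12,14,15,16,18,19,20,22,23,24,26,27,28,30,31,32,34,35,36,38,39,40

steps = 10; useful = 224; efficiency = 224/320 = 7/10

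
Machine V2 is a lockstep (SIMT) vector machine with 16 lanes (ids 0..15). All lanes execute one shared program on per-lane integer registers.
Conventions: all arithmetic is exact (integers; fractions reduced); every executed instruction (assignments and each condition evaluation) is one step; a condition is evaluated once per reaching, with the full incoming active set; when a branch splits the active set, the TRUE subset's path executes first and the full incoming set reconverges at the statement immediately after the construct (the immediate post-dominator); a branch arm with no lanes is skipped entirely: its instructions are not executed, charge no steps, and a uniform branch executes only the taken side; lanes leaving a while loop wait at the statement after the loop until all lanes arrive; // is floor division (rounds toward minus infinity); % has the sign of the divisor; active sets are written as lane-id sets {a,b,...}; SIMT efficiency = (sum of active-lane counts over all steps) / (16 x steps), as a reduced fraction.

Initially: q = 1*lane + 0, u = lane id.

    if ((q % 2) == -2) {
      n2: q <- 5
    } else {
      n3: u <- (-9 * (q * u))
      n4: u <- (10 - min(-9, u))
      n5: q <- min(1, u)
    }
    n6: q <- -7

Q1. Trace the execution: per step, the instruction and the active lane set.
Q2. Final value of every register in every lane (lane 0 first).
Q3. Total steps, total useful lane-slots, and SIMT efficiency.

step 0: eval ((q % 2) == -2)         {0,1,2,3,4,5,6,7,8,9,10,11,12,13,14,15}
step 1: u <- (-9 * (q * u))          {0,1,2,3,4,5,6,7,8,9,10,11,12,13,14,15}
step 2: u <- (10 - min(-9, u))       {0,1,2,3,4,5,6,7,8,9,10,11,12,13,14,15}
step 3: q <- min(1, u)               {0,1,2,3,4,5,6,7,8,9,10,11,12,13,14,15}
step 4: q <- -7                      {0,1,2,3,4,5,6,7,8,9,10,11,12,13,14,15}

Answer: 5 steps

q: -7,-7,-7,-7,-7,-7,-7,-7,-7,-7,-7,-7,-7,-7,-7,-7
u: 19,19,46,91,154,235,334,451,586,739,910,1099,1306,1531,1774,2035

steps = 5; useful = 80; efficiency = 80/80 = 1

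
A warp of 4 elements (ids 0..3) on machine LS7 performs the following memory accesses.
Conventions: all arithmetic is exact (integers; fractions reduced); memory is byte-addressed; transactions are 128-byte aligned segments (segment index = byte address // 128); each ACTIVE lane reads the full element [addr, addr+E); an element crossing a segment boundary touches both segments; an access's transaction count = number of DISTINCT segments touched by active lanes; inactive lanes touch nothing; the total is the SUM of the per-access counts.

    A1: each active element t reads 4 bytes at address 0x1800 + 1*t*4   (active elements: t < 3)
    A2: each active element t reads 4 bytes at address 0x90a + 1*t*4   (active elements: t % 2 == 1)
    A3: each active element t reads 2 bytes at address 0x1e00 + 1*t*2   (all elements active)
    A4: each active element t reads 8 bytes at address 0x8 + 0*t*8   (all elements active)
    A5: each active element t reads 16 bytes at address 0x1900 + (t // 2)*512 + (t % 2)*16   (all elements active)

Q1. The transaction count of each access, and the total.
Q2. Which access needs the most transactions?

A1: 1 transaction
A2: 1 transaction
A3: 1 transaction
A4: 1 transaction
A5: 2 transactions

Answer: 1,1,1,1,2; total 6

Answer: A5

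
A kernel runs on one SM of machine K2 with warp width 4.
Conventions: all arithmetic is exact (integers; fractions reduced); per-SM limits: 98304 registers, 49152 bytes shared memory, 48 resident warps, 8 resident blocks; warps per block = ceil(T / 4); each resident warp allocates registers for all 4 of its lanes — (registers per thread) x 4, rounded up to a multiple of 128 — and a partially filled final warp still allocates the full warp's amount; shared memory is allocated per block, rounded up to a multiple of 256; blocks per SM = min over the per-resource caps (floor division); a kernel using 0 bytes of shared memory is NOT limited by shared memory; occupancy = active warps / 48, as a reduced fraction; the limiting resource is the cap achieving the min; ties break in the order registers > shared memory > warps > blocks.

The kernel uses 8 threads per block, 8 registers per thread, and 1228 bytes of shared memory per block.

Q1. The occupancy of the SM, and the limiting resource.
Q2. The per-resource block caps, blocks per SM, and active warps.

Answer: occupancy 1/3, limited by blocks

registers: 384 blocks
shared memory: 38 blocks
warps: 24 blocks
blocks: 8 blocks

Answer: 8 blocks, 16 active warps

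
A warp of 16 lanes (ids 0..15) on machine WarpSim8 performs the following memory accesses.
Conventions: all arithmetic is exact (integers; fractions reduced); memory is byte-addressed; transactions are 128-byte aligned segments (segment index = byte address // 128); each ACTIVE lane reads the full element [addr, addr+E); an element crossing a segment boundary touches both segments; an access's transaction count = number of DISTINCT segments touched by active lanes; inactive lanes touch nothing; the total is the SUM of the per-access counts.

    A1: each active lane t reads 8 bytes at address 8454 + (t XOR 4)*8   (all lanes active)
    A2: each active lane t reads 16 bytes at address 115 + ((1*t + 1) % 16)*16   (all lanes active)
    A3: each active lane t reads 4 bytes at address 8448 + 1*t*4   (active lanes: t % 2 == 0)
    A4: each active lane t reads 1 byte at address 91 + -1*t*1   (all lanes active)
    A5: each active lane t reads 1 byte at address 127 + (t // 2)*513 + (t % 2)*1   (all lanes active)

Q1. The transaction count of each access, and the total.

A1: 2 transactions
A2: 3 transactions
A3: 1 transaction
A4: 1 transaction
A5: 9 transactions

Answer: 2,3,1,1,9; total 16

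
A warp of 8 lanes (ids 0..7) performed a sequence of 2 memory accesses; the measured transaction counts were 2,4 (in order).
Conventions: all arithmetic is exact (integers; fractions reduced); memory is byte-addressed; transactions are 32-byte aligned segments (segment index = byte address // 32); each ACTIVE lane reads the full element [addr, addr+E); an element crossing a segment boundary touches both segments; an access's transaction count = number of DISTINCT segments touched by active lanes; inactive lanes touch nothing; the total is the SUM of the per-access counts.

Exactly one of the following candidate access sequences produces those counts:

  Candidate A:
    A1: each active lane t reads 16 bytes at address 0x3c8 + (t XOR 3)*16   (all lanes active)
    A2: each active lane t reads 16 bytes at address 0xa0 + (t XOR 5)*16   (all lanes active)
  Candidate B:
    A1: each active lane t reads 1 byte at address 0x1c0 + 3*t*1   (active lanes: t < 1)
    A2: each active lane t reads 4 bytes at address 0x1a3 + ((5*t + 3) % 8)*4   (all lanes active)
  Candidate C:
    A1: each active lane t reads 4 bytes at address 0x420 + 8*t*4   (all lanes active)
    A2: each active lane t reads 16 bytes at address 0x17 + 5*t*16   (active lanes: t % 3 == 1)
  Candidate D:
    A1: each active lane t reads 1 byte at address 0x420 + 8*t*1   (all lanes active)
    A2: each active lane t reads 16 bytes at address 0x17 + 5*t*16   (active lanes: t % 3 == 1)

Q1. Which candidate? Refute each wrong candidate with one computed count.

A: A1 gives 5 transactions, not 2
B: A1 gives 1 transaction, not 2
C: A1 gives 8 transactions, not 2
D: all counts match (2,4)

Answer: D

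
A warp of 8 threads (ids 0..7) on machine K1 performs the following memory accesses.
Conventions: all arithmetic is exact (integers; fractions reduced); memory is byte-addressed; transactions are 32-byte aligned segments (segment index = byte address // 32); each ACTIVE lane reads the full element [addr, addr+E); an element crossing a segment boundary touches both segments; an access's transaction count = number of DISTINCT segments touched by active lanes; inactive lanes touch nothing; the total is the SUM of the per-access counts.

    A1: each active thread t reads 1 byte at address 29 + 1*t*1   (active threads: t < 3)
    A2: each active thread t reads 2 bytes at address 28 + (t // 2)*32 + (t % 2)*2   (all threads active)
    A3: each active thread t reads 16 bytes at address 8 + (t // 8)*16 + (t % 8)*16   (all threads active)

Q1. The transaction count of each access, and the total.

A1: 1 transaction
A2: 4 transactions
A3: 5 transactions

Answer: 1,4,5; total 10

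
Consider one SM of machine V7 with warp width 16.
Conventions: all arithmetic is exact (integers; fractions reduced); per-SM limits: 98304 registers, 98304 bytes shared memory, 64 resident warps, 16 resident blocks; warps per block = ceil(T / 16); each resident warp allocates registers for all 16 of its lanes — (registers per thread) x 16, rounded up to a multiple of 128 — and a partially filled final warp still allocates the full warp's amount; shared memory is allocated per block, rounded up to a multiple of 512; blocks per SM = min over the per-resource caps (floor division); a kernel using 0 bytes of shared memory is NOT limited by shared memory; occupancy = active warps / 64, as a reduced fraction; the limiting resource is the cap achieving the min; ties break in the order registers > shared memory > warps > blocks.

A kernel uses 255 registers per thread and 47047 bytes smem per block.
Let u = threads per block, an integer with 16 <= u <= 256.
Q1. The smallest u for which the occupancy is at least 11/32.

Answer: u = 161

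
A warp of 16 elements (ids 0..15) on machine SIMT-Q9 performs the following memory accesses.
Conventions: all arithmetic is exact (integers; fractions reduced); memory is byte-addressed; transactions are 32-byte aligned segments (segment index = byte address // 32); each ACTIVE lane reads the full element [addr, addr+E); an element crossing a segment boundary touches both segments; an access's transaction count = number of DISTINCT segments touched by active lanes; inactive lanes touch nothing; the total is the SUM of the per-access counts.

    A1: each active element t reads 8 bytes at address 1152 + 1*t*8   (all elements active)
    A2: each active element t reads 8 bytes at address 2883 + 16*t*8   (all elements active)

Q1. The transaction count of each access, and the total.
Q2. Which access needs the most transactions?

A1: 4 transactions
A2: 16 transactions

Answer: 4,16; total 20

Answer: A2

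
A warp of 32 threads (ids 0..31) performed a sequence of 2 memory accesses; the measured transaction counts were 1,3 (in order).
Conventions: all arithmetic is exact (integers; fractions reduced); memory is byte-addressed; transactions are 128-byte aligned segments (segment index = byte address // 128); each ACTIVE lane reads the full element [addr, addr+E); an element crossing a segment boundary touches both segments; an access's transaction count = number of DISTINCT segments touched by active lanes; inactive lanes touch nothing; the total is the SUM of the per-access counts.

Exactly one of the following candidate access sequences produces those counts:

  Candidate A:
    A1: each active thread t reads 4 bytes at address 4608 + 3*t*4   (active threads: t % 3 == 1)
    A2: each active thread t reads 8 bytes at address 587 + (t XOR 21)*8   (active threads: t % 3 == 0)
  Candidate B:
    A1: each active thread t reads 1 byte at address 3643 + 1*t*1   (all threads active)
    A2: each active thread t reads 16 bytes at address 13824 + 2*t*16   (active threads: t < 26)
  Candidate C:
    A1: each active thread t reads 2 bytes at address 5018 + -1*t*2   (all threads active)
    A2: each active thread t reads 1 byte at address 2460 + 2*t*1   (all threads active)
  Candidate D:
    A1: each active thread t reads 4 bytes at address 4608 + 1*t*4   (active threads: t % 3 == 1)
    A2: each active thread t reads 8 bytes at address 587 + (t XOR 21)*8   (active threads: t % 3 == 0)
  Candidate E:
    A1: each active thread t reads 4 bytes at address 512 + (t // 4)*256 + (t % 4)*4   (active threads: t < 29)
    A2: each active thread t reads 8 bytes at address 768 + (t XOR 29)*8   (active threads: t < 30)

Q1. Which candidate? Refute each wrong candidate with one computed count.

A: A1 gives 3 transactions, not 1
B: A2 gives 7 transactions, not 3
C: A1 gives 2 transactions, not 1
E: A1 gives 8 transactions, not 1
D: all counts match (1,3)

Answer: D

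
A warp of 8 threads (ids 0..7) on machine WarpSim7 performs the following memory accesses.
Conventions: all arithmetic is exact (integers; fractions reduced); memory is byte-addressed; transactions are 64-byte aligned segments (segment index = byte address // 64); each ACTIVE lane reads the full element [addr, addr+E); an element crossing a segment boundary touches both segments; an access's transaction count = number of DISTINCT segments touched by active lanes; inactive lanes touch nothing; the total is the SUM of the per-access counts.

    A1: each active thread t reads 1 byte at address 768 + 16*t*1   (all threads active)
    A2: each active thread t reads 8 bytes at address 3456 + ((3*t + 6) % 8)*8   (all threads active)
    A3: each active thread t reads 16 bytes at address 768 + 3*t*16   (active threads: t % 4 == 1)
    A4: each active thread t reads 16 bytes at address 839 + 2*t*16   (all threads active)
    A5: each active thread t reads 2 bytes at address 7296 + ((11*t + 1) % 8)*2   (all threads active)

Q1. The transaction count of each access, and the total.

A1: 2 transactions
A2: 1 transaction
A3: 2 transactions
A4: 4 transactions
A5: 1 transaction

Answer: 2,1,2,4,1; total 10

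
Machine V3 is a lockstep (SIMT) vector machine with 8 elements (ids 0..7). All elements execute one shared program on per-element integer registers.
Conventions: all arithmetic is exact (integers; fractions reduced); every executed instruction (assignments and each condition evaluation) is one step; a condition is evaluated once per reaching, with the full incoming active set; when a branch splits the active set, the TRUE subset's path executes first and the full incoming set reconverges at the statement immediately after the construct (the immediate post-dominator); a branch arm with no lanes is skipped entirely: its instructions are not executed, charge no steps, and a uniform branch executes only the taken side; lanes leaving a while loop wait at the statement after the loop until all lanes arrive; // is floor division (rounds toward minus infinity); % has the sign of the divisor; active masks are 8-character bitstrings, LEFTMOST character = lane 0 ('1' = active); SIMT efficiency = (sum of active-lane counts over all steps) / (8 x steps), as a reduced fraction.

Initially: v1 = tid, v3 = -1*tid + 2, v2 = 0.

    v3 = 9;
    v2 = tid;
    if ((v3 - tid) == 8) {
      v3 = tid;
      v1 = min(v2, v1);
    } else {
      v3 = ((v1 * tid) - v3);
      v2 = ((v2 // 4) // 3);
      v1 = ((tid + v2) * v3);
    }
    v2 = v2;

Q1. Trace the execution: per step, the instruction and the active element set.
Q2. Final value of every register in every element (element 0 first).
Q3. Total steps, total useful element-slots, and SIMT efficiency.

step 0: v3 <- 9                      11111111
step 1: v2 <- tid                    11111111
step 2: eval ((v3 - tid) == 8)       11111111
step 3: v3 <- tid                    01000000
step 4: v1 <- min(v2, v1)            01000000
step 5: v3 <- ((v1 * tid) - v3)      10111111
step 6: v2 <- ((v2 // 4) // 3)       10111111
step 7: v1 <- ((tid + v2) * v3)      10111111
step 8: v2 <- v2                     11111111

Answer: 9 steps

v1: 0,1,-10,0,28,80,162,280
v3: -9,1,-5,0,7,16,27,40
v2: 0,1,0,0,0,0,0,0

steps = 9; useful = 55; efficiency = 55/72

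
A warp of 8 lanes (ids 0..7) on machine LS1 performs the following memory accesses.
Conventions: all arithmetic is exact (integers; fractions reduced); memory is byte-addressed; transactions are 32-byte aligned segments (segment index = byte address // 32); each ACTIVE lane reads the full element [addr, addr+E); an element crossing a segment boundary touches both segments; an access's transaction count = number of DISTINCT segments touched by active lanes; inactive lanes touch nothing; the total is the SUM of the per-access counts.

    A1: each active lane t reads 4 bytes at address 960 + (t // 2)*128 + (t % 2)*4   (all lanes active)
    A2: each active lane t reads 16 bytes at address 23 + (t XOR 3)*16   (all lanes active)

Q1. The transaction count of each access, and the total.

A1: 4 transactions
A2: 5 transactions

Answer: 4,5; total 9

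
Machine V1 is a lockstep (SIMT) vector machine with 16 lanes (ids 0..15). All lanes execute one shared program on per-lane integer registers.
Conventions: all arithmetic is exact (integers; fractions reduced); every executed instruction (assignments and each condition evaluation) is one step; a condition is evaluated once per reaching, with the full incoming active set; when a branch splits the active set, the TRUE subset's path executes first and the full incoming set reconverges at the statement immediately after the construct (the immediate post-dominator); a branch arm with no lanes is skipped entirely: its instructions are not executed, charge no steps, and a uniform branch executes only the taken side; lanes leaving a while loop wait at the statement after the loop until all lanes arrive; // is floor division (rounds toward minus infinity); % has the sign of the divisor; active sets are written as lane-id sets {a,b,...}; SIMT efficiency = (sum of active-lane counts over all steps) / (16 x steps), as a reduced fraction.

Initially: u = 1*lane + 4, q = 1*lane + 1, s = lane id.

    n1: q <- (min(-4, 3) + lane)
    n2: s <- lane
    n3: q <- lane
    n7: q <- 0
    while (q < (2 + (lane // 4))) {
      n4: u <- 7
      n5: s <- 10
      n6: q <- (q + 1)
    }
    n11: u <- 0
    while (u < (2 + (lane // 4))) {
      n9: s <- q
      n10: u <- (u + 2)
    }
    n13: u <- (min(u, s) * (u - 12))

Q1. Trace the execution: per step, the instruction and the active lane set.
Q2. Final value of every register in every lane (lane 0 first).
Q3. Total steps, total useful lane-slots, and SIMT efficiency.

step 0: q <- (min(-4, 3) + lane)     {0,1,2,3,4,5,6,7,8,9,10,11,12,13,14,15}
step 1: s <- lane                    {0,1,2,3,4,5,6,7,8,9,10,11,12,13,14,15}
step 2: q <- lane                    {0,1,2,3,4,5,6,7,8,9,10,11,12,13,14,15}
step 3: q <- 0                       {0,1,2,3,4,5,6,7,8,9,10,11,12,13,14,15}
step 4: eval (q < (2 + (lane // 4))) {0,1,2,3,4,5,6,7,8,9,10,11,12,13,14,15}
step 5: u <- 7                       {0,1,2,3,4,5,6,7,8,9,10,11,12,13,14,15}
step 6: s <- 10                      {0,1,2,3,4,5,6,7,8,9,10,11,12,13,14,15}
step 7: q <- (q + 1)                 {0,1,2,3,4,5,6,7,8,9,10,11,12,13,14,15}
step 8: eval (q < (2 + (lane // 4))) {0,1,2,3,4,5,6,7,8,9,10,11,12,13,14,15}
step 9: u <- 7                       {0,1,2,3,4,5,6,7,8,9,10,11,12,13,14,15}
step 10: s <- 10                      {0,1,2,3,4,5,6,7,8,9,10,11,12,13,14,15}
step 11: q <- (q + 1)                 {0,1,2,3,4,5,6,7,8,9,10,11,12,13,14,15}
step 12: eval (q < (2 + (lane // 4))) {0,1,2,3,4,5,6,7,8,9,10,11,12,13,14,15}
step 13: u <- 7                       {4,5,6,7,8,9,10,11,12,13,14,15}
step 14: s <- 10                      {4,5,6,7,8,9,10,11,12,13,14,15}
step 15: q <- (q + 1)                 {4,5,6,7,8,9,10,11,12,13,14,15}
step 16: eval (q < (2 + (lane // 4))) {4,5,6,7,8,9,10,11,12,13,14,15}
step 17: u <- 7                       {8,9,10,11,12,13,14,15}
step 18: s <- 10                      {8,9,10,11,12,13,14,15}
step 19: q <- (q + 1)                 {8,9,10,11,12,13,14,15}
step 20: eval (q < (2 + (lane // 4))) {8,9,10,11,12,13,14,15}
step 21: u <- 7                       {12,13,14,15}
step 22: s <- 10                      {12,13,14,15}
step 23: q <- (q + 1)                 {12,13,14,15}
step 24: eval (q < (2 + (lane // 4))) {12,13,14,15}
step 25: u <- 0                       {0,1,2,3,4,5,6,7,8,9,10,11,12,13,14,15}
step 26: eval (u < (2 + (lane // 4))) {0,1,2,3,4,5,6,7,8,9,10,11,12,13,14,15}
step 27: s <- q                       {0,1,2,3,4,5,6,7,8,9,10,11,12,13,14,15}
step 28: u <- (u + 2)                 {0,1,2,3,4,5,6,7,8,9,10,11,12,13,14,15}
step 29: eval (u < (2 + (lane // 4))) {0,1,2,3,4,5,6,7,8,9,10,11,12,13,14,15}
step 30: s <- q                       {4,5,6,7,8,9,10,11,12,13,14,15}
step 31: u <- (u + 2)                 {4,5,6,7,8,9,10,11,12,13,14,15}
step 32: eval (u < (2 + (lane // 4))) {4,5,6,7,8,9,10,11,12,13,14,15}
step 33: s <- q                       {12,13,14,15}
step 34: u <- (u + 2)                 {12,13,14,15}
step 35: eval (u < (2 + (lane // 4))) {12,13,14,15}
step 36: u <- (min(u, s) * (u - 12))  {0,1,2,3,4,5,6,7,8,9,10,11,12,13,14,15}

Answer: 37 steps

u: -20,-20,-20,-20,-24,-24,-24,-24,-32,-32,-32,-32,-30,-30,-30,-30
q: 2,2,2,2,3,3,3,3,4,4,4,4,5,5,5,5
s: 2,2,2,2,3,3,3,3,4,4,4,4,5,5,5,5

steps = 37; useful = 448; efficiency = 448/592 = 28/37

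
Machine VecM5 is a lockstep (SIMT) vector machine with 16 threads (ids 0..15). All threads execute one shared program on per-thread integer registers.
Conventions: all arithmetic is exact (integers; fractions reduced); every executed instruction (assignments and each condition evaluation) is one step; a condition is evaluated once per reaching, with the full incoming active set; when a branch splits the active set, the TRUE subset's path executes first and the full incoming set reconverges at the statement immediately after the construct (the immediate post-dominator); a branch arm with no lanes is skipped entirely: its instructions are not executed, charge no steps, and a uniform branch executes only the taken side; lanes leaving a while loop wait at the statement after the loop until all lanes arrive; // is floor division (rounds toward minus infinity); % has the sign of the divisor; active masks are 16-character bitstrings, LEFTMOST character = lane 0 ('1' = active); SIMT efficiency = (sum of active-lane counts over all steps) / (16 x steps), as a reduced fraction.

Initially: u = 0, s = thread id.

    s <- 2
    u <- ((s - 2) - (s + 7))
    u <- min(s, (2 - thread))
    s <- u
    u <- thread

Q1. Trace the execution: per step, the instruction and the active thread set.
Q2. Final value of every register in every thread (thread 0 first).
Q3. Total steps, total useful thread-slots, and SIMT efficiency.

step 0: s <- 2                       1111111111111111
step 1: u <- ((s - 2) - (s + 7))     1111111111111111
step 2: u <- min(s, (2 - thread))    1111111111111111
step 3: s <- u                       1111111111111111
step 4: u <- thread                  1111111111111111

Answer: 5 steps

u: 0,1,2,3,4,5,6,7,8,9,10,11,12,13,14,15
s: 2,1,0,-1,-2,-3,-4,-5,-6,-7,-8,-9,-10,-11,-12,-13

steps = 5; useful = 80; efficiency = 80/80 = 1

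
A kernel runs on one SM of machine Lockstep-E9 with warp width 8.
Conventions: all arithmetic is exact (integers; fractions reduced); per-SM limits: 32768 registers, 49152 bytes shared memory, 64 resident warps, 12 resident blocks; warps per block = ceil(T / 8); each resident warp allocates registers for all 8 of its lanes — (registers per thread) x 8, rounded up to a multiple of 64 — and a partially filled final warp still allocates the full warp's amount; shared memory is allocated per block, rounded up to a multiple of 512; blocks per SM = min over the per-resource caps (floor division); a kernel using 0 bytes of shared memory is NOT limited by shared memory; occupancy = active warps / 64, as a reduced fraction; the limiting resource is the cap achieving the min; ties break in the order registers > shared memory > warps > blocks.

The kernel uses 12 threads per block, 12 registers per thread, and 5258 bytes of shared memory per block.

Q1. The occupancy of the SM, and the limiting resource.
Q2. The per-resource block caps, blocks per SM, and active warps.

Answer: occupancy 1/4, limited by shared memory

registers: 128 blocks
shared memory: 8 blocks
warps: 32 blocks
blocks: 12 blocks

Answer: 8 blocks, 16 active warps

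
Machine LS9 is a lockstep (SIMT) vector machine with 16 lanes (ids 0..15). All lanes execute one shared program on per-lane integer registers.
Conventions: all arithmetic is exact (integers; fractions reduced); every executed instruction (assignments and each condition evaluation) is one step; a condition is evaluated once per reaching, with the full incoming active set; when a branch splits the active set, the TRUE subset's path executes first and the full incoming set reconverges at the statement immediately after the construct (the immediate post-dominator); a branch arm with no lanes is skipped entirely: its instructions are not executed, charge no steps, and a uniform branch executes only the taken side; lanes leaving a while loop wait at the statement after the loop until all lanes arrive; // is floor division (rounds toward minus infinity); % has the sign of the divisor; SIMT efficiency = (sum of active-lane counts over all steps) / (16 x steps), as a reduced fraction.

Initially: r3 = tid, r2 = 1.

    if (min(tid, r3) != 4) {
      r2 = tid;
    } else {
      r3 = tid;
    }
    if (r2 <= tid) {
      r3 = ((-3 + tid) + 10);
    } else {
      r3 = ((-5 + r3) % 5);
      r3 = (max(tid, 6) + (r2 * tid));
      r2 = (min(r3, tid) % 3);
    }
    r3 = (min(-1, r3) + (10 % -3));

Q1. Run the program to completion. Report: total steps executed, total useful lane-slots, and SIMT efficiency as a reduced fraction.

Answer: 6 steps, 80 useful, 5/6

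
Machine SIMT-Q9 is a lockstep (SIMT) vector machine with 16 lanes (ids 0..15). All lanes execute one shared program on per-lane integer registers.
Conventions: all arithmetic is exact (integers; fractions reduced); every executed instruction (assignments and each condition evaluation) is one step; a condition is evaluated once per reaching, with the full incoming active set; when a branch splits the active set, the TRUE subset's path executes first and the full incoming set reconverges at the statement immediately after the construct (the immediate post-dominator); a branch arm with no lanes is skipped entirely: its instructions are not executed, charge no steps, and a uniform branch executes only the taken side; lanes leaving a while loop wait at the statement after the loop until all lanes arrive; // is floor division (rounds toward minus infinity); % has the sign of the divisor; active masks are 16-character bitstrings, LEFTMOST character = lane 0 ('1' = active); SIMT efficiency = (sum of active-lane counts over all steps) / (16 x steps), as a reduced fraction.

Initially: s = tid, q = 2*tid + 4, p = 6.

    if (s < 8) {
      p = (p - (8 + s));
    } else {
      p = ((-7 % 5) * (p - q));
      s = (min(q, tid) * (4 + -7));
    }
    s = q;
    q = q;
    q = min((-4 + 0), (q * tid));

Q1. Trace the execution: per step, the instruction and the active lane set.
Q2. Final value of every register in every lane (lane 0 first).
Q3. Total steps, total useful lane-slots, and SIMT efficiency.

step 0: eval (s < 8)                 1111111111111111
step 1: p <- (p - (8 + s))           1111111100000000
step 2: p <- ((-7 % 5) * (p - q))    0000000011111111
step 3: s <- (min(q, tid) * (4 + -7)) 0000000011111111
step 4: s <- q                       1111111111111111
step 5: q <- q                       1111111111111111
step 6: q <- min((-4 + 0), (q * tid)) 1111111111111111

Answer: 7 steps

s: 4,6,8,10,12,14,16,18,20,22,24,26,28,30,32,34
q: -4,-4,-4,-4,-4,-4,-4,-4,-4,-4,-4,-4,-4,-4,-4,-4
p: -2,-3,-4,-5,-6,-7,-8,-9,-42,-48,-54,-60,-66,-72,-78,-84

steps = 7; useful = 88; efficiency = 88/112 = 11/14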